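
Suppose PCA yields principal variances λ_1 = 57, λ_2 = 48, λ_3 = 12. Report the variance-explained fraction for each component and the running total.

Step 1 — total variance = trace(Sigma) = Σ λ_i = 57 + 48 + 12 = 117.

Step 2 — fraction explained by component i = λ_i / Σ λ:
  PC1: 57/117 = 0.4872
  PC2: 48/117 = 0.4103
  PC3: 12/117 = 0.1026

Step 3 — cumulative fraction after k components = (λ_1 + ... + λ_k) / Σ λ:
  k = 1: 57/117 = 0.4872
  k = 2: (57 + 48)/117 = 105/117 = 0.8974
  k = 3: (57 + 48 + 12)/117 = 117/117 = 1

Summary (fraction, with percent):

explained: PC1 0.4872 (48.72%), PC2 0.4103 (41.03%), PC3 0.1026 (10.26%);  cumulative: 0.4872, 0.8974, 1


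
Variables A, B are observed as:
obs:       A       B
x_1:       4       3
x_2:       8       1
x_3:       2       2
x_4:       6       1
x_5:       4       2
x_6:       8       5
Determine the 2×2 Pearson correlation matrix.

Step 1 — column means:
  mean(A) = (4 + 8 + 2 + 6 + 4 + 8) / 6 = 32/6 = 5.3333
  mean(B) = (3 + 1 + 2 + 1 + 2 + 5) / 6 = 14/6 = 2.3333

Step 2 — sample variances and covariances s[i,j] = (1/(n-1)) · Σ_k (x_{k,i} - mean_i) · (x_{k,j} - mean_j), with n-1 = 5:
  s[A,A] = ((-1.3333)·(-1.3333) + (2.6667)·(2.6667) + (-3.3333)·(-3.3333) + (0.6667)·(0.6667) + (-1.3333)·(-1.3333) + (2.6667)·(2.6667)) / 5 = 29.3333/5 = 5.8667
  s[A,B] = ((-1.3333)·(0.6667) + (2.6667)·(-1.3333) + (-3.3333)·(-0.3333) + (0.6667)·(-1.3333) + (-1.3333)·(-0.3333) + (2.6667)·(2.6667)) / 5 = 3.3333/5 = 0.6667
  s[B,B] = ((0.6667)·(0.6667) + (-1.3333)·(-1.3333) + (-0.3333)·(-0.3333) + (-1.3333)·(-1.3333) + (-0.3333)·(-0.3333) + (2.6667)·(2.6667)) / 5 = 11.3333/5 = 2.2667
  Sample standard deviations s_i = √(s[i,i]):
  s(A) = √(5.8667) = 2.4221
  s(B) = √(2.2667) = 1.5055

Step 3 — r_{ij} = s_{ij} / (s_i · s_j):
  r[A,A] = 1 (diagonal).
  r[A,B] = 0.6667 / (2.4221 · 1.5055) = 0.6667 / 3.6466 = 0.1828
  r[B,B] = 1 (diagonal).

R is symmetric with unit diagonal. Assembling:

R = [[1, 0.1828],
 [0.1828, 1]]


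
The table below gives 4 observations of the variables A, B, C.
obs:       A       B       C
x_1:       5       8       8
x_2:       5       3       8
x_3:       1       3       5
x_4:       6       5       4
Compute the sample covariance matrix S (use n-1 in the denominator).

Step 1 — column means:
  mean(A) = (5 + 5 + 1 + 6) / 4 = 17/4 = 4.25
  mean(B) = (8 + 3 + 3 + 5) / 4 = 19/4 = 4.75
  mean(C) = (8 + 8 + 5 + 4) / 4 = 25/4 = 6.25

Step 2 — sample covariance S[i,j] = (1/(n-1)) · Σ_k (x_{k,i} - mean_i) · (x_{k,j} - mean_j), with n-1 = 3.
  S[A,A] = ((0.75)·(0.75) + (0.75)·(0.75) + (-3.25)·(-3.25) + (1.75)·(1.75)) / 3 = 14.75/3 = 4.9167
  S[A,B] = ((0.75)·(3.25) + (0.75)·(-1.75) + (-3.25)·(-1.75) + (1.75)·(0.25)) / 3 = 7.25/3 = 2.4167
  S[A,C] = ((0.75)·(1.75) + (0.75)·(1.75) + (-3.25)·(-1.25) + (1.75)·(-2.25)) / 3 = 2.75/3 = 0.9167
  S[B,B] = ((3.25)·(3.25) + (-1.75)·(-1.75) + (-1.75)·(-1.75) + (0.25)·(0.25)) / 3 = 16.75/3 = 5.5833
  S[B,C] = ((3.25)·(1.75) + (-1.75)·(1.75) + (-1.75)·(-1.25) + (0.25)·(-2.25)) / 3 = 4.25/3 = 1.4167
  S[C,C] = ((1.75)·(1.75) + (1.75)·(1.75) + (-1.25)·(-1.25) + (-2.25)·(-2.25)) / 3 = 12.75/3 = 4.25

S is symmetric (S[j,i] = S[i,j]). Assembling:

S = [[4.9167, 2.4167, 0.9167],
 [2.4167, 5.5833, 1.4167],
 [0.9167, 1.4167, 4.25]]


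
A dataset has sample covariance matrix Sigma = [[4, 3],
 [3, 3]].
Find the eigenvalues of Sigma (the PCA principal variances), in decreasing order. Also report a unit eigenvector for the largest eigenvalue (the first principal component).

Step 1 — characteristic polynomial of 2×2 Sigma:
  det(Sigma - λI) = λ² - trace · λ + det = 0.
  trace = 4 + 3 = 7, det = 4·3 - (3)² = 3.
Step 2 — discriminant:
  Δ = trace² - 4·det = 49 - 12 = 37.
Step 3 — eigenvalues:
  λ = (trace ± √Δ)/2 = (7 ± 6.0828)/2,
  λ_1 = 6.5414,  λ_2 = 0.4586.

Step 4 — unit eigenvector for λ_1: solve (Sigma - λ_1 I)v = 0. First row:
  (4 - 6.5414)·v_x + (3)·v_y = 0, i.e. (-2.5414)·v_x + (3)·v_y = 0,
  so v ∝ (b, λ_1 - a) = (3, 2.5414) = u.
  ||u|| = √((3)² + (2.5414)²) = √(15.4586) ≈ 3.9317,
  v_1 = u/||u|| ≈ (0.763, 0.6464) (||v_1|| = 1).

λ_1 = 6.5414,  λ_2 = 0.4586;  v_1 ≈ (0.763, 0.6464)


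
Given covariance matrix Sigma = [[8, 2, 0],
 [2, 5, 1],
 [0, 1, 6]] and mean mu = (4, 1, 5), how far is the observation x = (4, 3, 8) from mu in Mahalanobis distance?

Step 1 — centre the observation: (x - mu) = (0, 2, 3).

Step 2 — invert Sigma (cofactor / det for 3×3, or solve directly):
  Sigma^{-1} = [[0.1394, -0.0577, 0.0096],
 [-0.0577, 0.2308, -0.0385],
 [0.0096, -0.0385, 0.1731]].

Step 3 — form the quadratic (x - mu)^T · Sigma^{-1} · (x - mu):
  Sigma^{-1} · (x - mu) = (-0.0865, 0.3462, 0.4423).
  (x - mu)^T · [Sigma^{-1} · (x - mu)] = (0)·(-0.0865) + (2)·(0.3462) + (3)·(0.4423) = 2.0192.

Step 4 — take square root: d = √(2.0192) ≈ 1.421.

d(x, mu) = √(2.0192) ≈ 1.421


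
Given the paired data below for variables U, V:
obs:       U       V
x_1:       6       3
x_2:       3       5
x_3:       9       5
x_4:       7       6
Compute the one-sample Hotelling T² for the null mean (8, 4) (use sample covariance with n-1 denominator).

Step 1 — sample mean vector:
  mean(U) = (6 + 3 + 9 + 7) / 4 = 25/4 = 6.25
  mean(V) = (3 + 5 + 5 + 6) / 4 = 19/4 = 4.75
  x̄ = (6.25, 4.75),  deviation x̄ - mu_0 = (6.25, 4.75) - (8, 4) = (-1.75, 0.75).

Step 2 — sample covariance matrix, S[i,j] = (1/(n-1)) · Σ_k (x_{k,i} - mean_i) · (x_{k,j} - mean_j), divisor n-1 = 3:
  S[U,U] = ((-0.25)·(-0.25) + (-3.25)·(-3.25) + (2.75)·(2.75) + (0.75)·(0.75)) / 3 = 18.75/3 = 6.25
  S[U,V] = ((-0.25)·(-1.75) + (-3.25)·(0.25) + (2.75)·(0.25) + (0.75)·(1.25)) / 3 = 1.25/3 = 0.4167
  S[V,V] = ((-1.75)·(-1.75) + (0.25)·(0.25) + (0.25)·(0.25) + (1.25)·(1.25)) / 3 = 4.75/3 = 1.5833
  S = [[6.25, 0.4167],
 [0.4167, 1.5833]].

Step 3 — invert S. det(S) = 6.25·1.5833 - (0.4167)² = 9.7222.
  S^{-1} = (1/det) · [[d, -b], [-b, a]] = [[0.1629, -0.0429],
 [-0.0429, 0.6429]].

Step 4 — quadratic form (x̄ - mu_0)^T · S^{-1} · (x̄ - mu_0):
  S^{-1} · (x̄ - mu_0) = (-0.3171, 0.5571),
  (x̄ - mu_0)^T · [...] = (-1.75)·(-0.3171) + (0.75)·(0.5571) = 0.9729.

Step 5 — scale by n: T² = 4 · 0.9729 = 3.8914.

T² ≈ 3.8914


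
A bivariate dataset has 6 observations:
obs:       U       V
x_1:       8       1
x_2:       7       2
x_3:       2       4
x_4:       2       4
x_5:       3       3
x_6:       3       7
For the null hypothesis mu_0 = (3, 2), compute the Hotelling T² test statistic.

Step 1 — sample mean vector:
  mean(U) = (8 + 7 + 2 + 2 + 3 + 3) / 6 = 25/6 = 4.1667
  mean(V) = (1 + 2 + 4 + 4 + 3 + 7) / 6 = 21/6 = 3.5
  x̄ = (4.1667, 3.5),  deviation x̄ - mu_0 = (4.1667, 3.5) - (3, 2) = (1.1667, 1.5).

Step 2 — sample covariance matrix, S[i,j] = (1/(n-1)) · Σ_k (x_{k,i} - mean_i) · (x_{k,j} - mean_j), divisor n-1 = 5:
  S[U,U] = ((3.8333)·(3.8333) + (2.8333)·(2.8333) + (-2.1667)·(-2.1667) + (-2.1667)·(-2.1667) + (-1.1667)·(-1.1667) + (-1.1667)·(-1.1667)) / 5 = 34.8333/5 = 6.9667
  S[U,V] = ((3.8333)·(-2.5) + (2.8333)·(-1.5) + (-2.1667)·(0.5) + (-2.1667)·(0.5) + (-1.1667)·(-0.5) + (-1.1667)·(3.5)) / 5 = -19.5/5 = -3.9
  S[V,V] = ((-2.5)·(-2.5) + (-1.5)·(-1.5) + (0.5)·(0.5) + (0.5)·(0.5) + (-0.5)·(-0.5) + (3.5)·(3.5)) / 5 = 21.5/5 = 4.3
  S = [[6.9667, -3.9],
 [-3.9, 4.3]].

Step 3 — invert S. det(S) = 6.9667·4.3 - (-3.9)² = 14.7467.
  S^{-1} = (1/det) · [[d, -b], [-b, a]] = [[0.2916, 0.2645],
 [0.2645, 0.4724]].

Step 4 — quadratic form (x̄ - mu_0)^T · S^{-1} · (x̄ - mu_0):
  S^{-1} · (x̄ - mu_0) = (0.7369, 1.0172),
  (x̄ - mu_0)^T · [...] = (1.1667)·(0.7369) + (1.5)·(1.0172) = 2.3855.

Step 5 — scale by n: T² = 6 · 2.3855 = 14.3128.

T² ≈ 14.3128


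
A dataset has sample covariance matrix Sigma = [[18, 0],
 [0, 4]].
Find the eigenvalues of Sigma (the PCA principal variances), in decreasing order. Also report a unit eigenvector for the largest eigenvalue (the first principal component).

Step 1 — characteristic polynomial of 2×2 Sigma:
  det(Sigma - λI) = λ² - trace · λ + det = 0.
  trace = 18 + 4 = 22, det = 18·4 - (0)² = 72.
Step 2 — discriminant:
  Δ = trace² - 4·det = 484 - 288 = 196.
Step 3 — eigenvalues:
  λ = (trace ± √Δ)/2 = (22 ± 14)/2,
  λ_1 = 18,  λ_2 = 4.

Step 4 — unit eigenvector for λ_1: Sigma is diagonal, so its eigenvectors are the coordinate axes. λ_1 = 18 is the diagonal entry on the first coordinate axis, hence
  v_1 = (1, 0) (||v_1|| = 1).

λ_1 = 18,  λ_2 = 4;  v_1 ≈ (1, 0)


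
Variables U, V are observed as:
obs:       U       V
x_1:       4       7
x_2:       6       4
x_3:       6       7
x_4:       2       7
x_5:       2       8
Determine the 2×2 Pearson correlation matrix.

Step 1 — column means:
  mean(U) = (4 + 6 + 6 + 2 + 2) / 5 = 20/5 = 4
  mean(V) = (7 + 4 + 7 + 7 + 8) / 5 = 33/5 = 6.6

Step 2 — sample variances and covariances s[i,j] = (1/(n-1)) · Σ_k (x_{k,i} - mean_i) · (x_{k,j} - mean_j), with n-1 = 4:
  s[U,U] = ((0)·(0) + (2)·(2) + (2)·(2) + (-2)·(-2) + (-2)·(-2)) / 4 = 16/4 = 4
  s[U,V] = ((0)·(0.4) + (2)·(-2.6) + (2)·(0.4) + (-2)·(0.4) + (-2)·(1.4)) / 4 = -8/4 = -2
  s[V,V] = ((0.4)·(0.4) + (-2.6)·(-2.6) + (0.4)·(0.4) + (0.4)·(0.4) + (1.4)·(1.4)) / 4 = 9.2/4 = 2.3
  Sample standard deviations s_i = √(s[i,i]):
  s(U) = √(4) = 2
  s(V) = √(2.3) = 1.5166

Step 3 — r_{ij} = s_{ij} / (s_i · s_j):
  r[U,U] = 1 (diagonal).
  r[U,V] = -2 / (2 · 1.5166) = -2 / 3.0332 = -0.6594
  r[V,V] = 1 (diagonal).

R is symmetric with unit diagonal. Assembling:

R = [[1, -0.6594],
 [-0.6594, 1]]


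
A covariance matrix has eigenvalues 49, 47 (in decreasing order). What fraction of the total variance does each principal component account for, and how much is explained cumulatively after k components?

Step 1 — total variance = trace(Sigma) = Σ λ_i = 49 + 47 = 96.

Step 2 — fraction explained by component i = λ_i / Σ λ:
  PC1: 49/96 = 0.5104
  PC2: 47/96 = 0.4896

Step 3 — cumulative fraction after k components = (λ_1 + ... + λ_k) / Σ λ:
  k = 1: 49/96 = 0.5104
  k = 2: (49 + 47)/96 = 96/96 = 1

Summary (fraction, with percent):

explained: PC1 0.5104 (51.04%), PC2 0.4896 (48.96%);  cumulative: 0.5104, 1


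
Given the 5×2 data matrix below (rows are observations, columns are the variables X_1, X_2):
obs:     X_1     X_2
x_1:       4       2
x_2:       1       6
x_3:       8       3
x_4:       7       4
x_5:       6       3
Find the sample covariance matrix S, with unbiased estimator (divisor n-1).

Step 1 — column means:
  mean(X_1) = (4 + 1 + 8 + 7 + 6) / 5 = 26/5 = 5.2
  mean(X_2) = (2 + 6 + 3 + 4 + 3) / 5 = 18/5 = 3.6

Step 2 — sample covariance S[i,j] = (1/(n-1)) · Σ_k (x_{k,i} - mean_i) · (x_{k,j} - mean_j), with n-1 = 4.
  S[X_1,X_1] = ((-1.2)·(-1.2) + (-4.2)·(-4.2) + (2.8)·(2.8) + (1.8)·(1.8) + (0.8)·(0.8)) / 4 = 30.8/4 = 7.7
  S[X_1,X_2] = ((-1.2)·(-1.6) + (-4.2)·(2.4) + (2.8)·(-0.6) + (1.8)·(0.4) + (0.8)·(-0.6)) / 4 = -9.6/4 = -2.4
  S[X_2,X_2] = ((-1.6)·(-1.6) + (2.4)·(2.4) + (-0.6)·(-0.6) + (0.4)·(0.4) + (-0.6)·(-0.6)) / 4 = 9.2/4 = 2.3

S is symmetric (S[j,i] = S[i,j]). Assembling:

S = [[7.7, -2.4],
 [-2.4, 2.3]]


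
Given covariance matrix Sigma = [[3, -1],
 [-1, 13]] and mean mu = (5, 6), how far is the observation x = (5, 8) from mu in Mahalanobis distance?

Step 1 — centre the observation: (x - mu) = (0, 2).

Step 2 — invert Sigma. det(Sigma) = 3·13 - (-1)² = 38.
  Sigma^{-1} = (1/det) · [[d, -b], [-b, a]] = [[0.3421, 0.0263],
 [0.0263, 0.0789]].

Step 3 — form the quadratic (x - mu)^T · Sigma^{-1} · (x - mu):
  Sigma^{-1} · (x - mu) = (0.0526, 0.1579).
  (x - mu)^T · [Sigma^{-1} · (x - mu)] = (0)·(0.0526) + (2)·(0.1579) = 0.3158.

Step 4 — take square root: d = √(0.3158) ≈ 0.562.

d(x, mu) = √(0.3158) ≈ 0.562


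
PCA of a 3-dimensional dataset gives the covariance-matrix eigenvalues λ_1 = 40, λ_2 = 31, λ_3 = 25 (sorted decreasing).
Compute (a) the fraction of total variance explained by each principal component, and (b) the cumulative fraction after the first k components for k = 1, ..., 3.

Step 1 — total variance = trace(Sigma) = Σ λ_i = 40 + 31 + 25 = 96.

Step 2 — fraction explained by component i = λ_i / Σ λ:
  PC1: 40/96 = 0.4167
  PC2: 31/96 = 0.3229
  PC3: 25/96 = 0.2604

Step 3 — cumulative fraction after k components = (λ_1 + ... + λ_k) / Σ λ:
  k = 1: 40/96 = 0.4167
  k = 2: (40 + 31)/96 = 71/96 = 0.7396
  k = 3: (40 + 31 + 25)/96 = 96/96 = 1

Summary (fraction, with percent):

explained: PC1 0.4167 (41.67%), PC2 0.3229 (32.29%), PC3 0.2604 (26.04%);  cumulative: 0.4167, 0.7396, 1


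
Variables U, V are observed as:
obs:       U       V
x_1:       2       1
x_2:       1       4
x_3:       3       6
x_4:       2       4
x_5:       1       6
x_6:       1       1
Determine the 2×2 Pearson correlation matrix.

Step 1 — column means:
  mean(U) = (2 + 1 + 3 + 2 + 1 + 1) / 6 = 10/6 = 1.6667
  mean(V) = (1 + 4 + 6 + 4 + 6 + 1) / 6 = 22/6 = 3.6667

Step 2 — sample variances and covariances s[i,j] = (1/(n-1)) · Σ_k (x_{k,i} - mean_i) · (x_{k,j} - mean_j), with n-1 = 5:
  s[U,U] = ((0.3333)·(0.3333) + (-0.6667)·(-0.6667) + (1.3333)·(1.3333) + (0.3333)·(0.3333) + (-0.6667)·(-0.6667) + (-0.6667)·(-0.6667)) / 5 = 3.3333/5 = 0.6667
  s[U,V] = ((0.3333)·(-2.6667) + (-0.6667)·(0.3333) + (1.3333)·(2.3333) + (0.3333)·(0.3333) + (-0.6667)·(2.3333) + (-0.6667)·(-2.6667)) / 5 = 2.3333/5 = 0.4667
  s[V,V] = ((-2.6667)·(-2.6667) + (0.3333)·(0.3333) + (2.3333)·(2.3333) + (0.3333)·(0.3333) + (2.3333)·(2.3333) + (-2.6667)·(-2.6667)) / 5 = 25.3333/5 = 5.0667
  Sample standard deviations s_i = √(s[i,i]):
  s(U) = √(0.6667) = 0.8165
  s(V) = √(5.0667) = 2.2509

Step 3 — r_{ij} = s_{ij} / (s_i · s_j):
  r[U,U] = 1 (diagonal).
  r[U,V] = 0.4667 / (0.8165 · 2.2509) = 0.4667 / 1.8379 = 0.2539
  r[V,V] = 1 (diagonal).

R is symmetric with unit diagonal. Assembling:

R = [[1, 0.2539],
 [0.2539, 1]]


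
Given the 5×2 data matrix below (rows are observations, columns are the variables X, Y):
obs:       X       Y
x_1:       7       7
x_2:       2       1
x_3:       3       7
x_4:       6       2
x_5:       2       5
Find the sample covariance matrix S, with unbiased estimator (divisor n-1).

Step 1 — column means:
  mean(X) = (7 + 2 + 3 + 6 + 2) / 5 = 20/5 = 4
  mean(Y) = (7 + 1 + 7 + 2 + 5) / 5 = 22/5 = 4.4

Step 2 — sample covariance S[i,j] = (1/(n-1)) · Σ_k (x_{k,i} - mean_i) · (x_{k,j} - mean_j), with n-1 = 4.
  S[X,X] = ((3)·(3) + (-2)·(-2) + (-1)·(-1) + (2)·(2) + (-2)·(-2)) / 4 = 22/4 = 5.5
  S[X,Y] = ((3)·(2.6) + (-2)·(-3.4) + (-1)·(2.6) + (2)·(-2.4) + (-2)·(0.6)) / 4 = 6/4 = 1.5
  S[Y,Y] = ((2.6)·(2.6) + (-3.4)·(-3.4) + (2.6)·(2.6) + (-2.4)·(-2.4) + (0.6)·(0.6)) / 4 = 31.2/4 = 7.8

S is symmetric (S[j,i] = S[i,j]). Assembling:

S = [[5.5, 1.5],
 [1.5, 7.8]]


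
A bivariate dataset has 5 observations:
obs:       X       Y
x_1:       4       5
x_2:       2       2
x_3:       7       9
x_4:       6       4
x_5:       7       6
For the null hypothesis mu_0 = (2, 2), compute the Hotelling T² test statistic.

Step 1 — sample mean vector:
  mean(X) = (4 + 2 + 7 + 6 + 7) / 5 = 26/5 = 5.2
  mean(Y) = (5 + 2 + 9 + 4 + 6) / 5 = 26/5 = 5.2
  x̄ = (5.2, 5.2),  deviation x̄ - mu_0 = (5.2, 5.2) - (2, 2) = (3.2, 3.2).

Step 2 — sample covariance matrix, S[i,j] = (1/(n-1)) · Σ_k (x_{k,i} - mean_i) · (x_{k,j} - mean_j), divisor n-1 = 4:
  S[X,X] = ((-1.2)·(-1.2) + (-3.2)·(-3.2) + (1.8)·(1.8) + (0.8)·(0.8) + (1.8)·(1.8)) / 4 = 18.8/4 = 4.7
  S[X,Y] = ((-1.2)·(-0.2) + (-3.2)·(-3.2) + (1.8)·(3.8) + (0.8)·(-1.2) + (1.8)·(0.8)) / 4 = 17.8/4 = 4.45
  S[Y,Y] = ((-0.2)·(-0.2) + (-3.2)·(-3.2) + (3.8)·(3.8) + (-1.2)·(-1.2) + (0.8)·(0.8)) / 4 = 26.8/4 = 6.7
  S = [[4.7, 4.45],
 [4.45, 6.7]].

Step 3 — invert S. det(S) = 4.7·6.7 - (4.45)² = 11.6875.
  S^{-1} = (1/det) · [[d, -b], [-b, a]] = [[0.5733, -0.3807],
 [-0.3807, 0.4021]].

Step 4 — quadratic form (x̄ - mu_0)^T · S^{-1} · (x̄ - mu_0):
  S^{-1} · (x̄ - mu_0) = (0.616, 0.0684),
  (x̄ - mu_0)^T · [...] = (3.2)·(0.616) + (3.2)·(0.0684) = 2.1904.

Step 5 — scale by n: T² = 5 · 2.1904 = 10.9519.

T² ≈ 10.9519


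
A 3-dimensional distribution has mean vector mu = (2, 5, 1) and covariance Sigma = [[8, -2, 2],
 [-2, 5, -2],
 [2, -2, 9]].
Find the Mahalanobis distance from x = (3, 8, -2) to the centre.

Step 1 — centre the observation: (x - mu) = (1, 3, -3).

Step 2 — invert Sigma (cofactor / det for 3×3, or solve directly):
  Sigma^{-1} = [[0.1424, 0.0486, -0.0208],
 [0.0486, 0.2361, 0.0417],
 [-0.0208, 0.0417, 0.125]].

Step 3 — form the quadratic (x - mu)^T · Sigma^{-1} · (x - mu):
  Sigma^{-1} · (x - mu) = (0.3507, 0.6319, -0.2708).
  (x - mu)^T · [Sigma^{-1} · (x - mu)] = (1)·(0.3507) + (3)·(0.6319) + (-3)·(-0.2708) = 3.059.

Step 4 — take square root: d = √(3.059) ≈ 1.749.

d(x, mu) = √(3.059) ≈ 1.749


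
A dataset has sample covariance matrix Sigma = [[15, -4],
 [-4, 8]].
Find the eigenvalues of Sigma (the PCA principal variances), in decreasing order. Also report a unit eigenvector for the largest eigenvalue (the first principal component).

Step 1 — characteristic polynomial of 2×2 Sigma:
  det(Sigma - λI) = λ² - trace · λ + det = 0.
  trace = 15 + 8 = 23, det = 15·8 - (-4)² = 104.
Step 2 — discriminant:
  Δ = trace² - 4·det = 529 - 416 = 113.
Step 3 — eigenvalues:
  λ = (trace ± √Δ)/2 = (23 ± 10.6301)/2,
  λ_1 = 16.8151,  λ_2 = 6.1849.

Step 4 — unit eigenvector for λ_1: solve (Sigma - λ_1 I)v = 0. First row:
  (15 - 16.8151)·v_x + (-4)·v_y = 0, i.e. (-1.8151)·v_x + (-4)·v_y = 0,
  so v ∝ (b, λ_1 - a) = (-4, 1.8151); multiply by -1 so the first entry is positive: u = (4, -1.8151).
  ||u|| = √((4)² + (-1.8151)²) = √(19.2945) ≈ 4.3925,
  v_1 = u/||u|| ≈ (0.9106, -0.4132) (||v_1|| = 1).

λ_1 = 16.8151,  λ_2 = 6.1849;  v_1 ≈ (0.9106, -0.4132)


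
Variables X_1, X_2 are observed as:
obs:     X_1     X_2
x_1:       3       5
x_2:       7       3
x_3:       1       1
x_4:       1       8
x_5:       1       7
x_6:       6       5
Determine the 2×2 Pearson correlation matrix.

Step 1 — column means:
  mean(X_1) = (3 + 7 + 1 + 1 + 1 + 6) / 6 = 19/6 = 3.1667
  mean(X_2) = (5 + 3 + 1 + 8 + 7 + 5) / 6 = 29/6 = 4.8333

Step 2 — sample variances and covariances s[i,j] = (1/(n-1)) · Σ_k (x_{k,i} - mean_i) · (x_{k,j} - mean_j), with n-1 = 5:
  s[X_1,X_1] = ((-0.1667)·(-0.1667) + (3.8333)·(3.8333) + (-2.1667)·(-2.1667) + (-2.1667)·(-2.1667) + (-2.1667)·(-2.1667) + (2.8333)·(2.8333)) / 5 = 36.8333/5 = 7.3667
  s[X_1,X_2] = ((-0.1667)·(0.1667) + (3.8333)·(-1.8333) + (-2.1667)·(-3.8333) + (-2.1667)·(3.1667) + (-2.1667)·(2.1667) + (2.8333)·(0.1667)) / 5 = -9.8333/5 = -1.9667
  s[X_2,X_2] = ((0.1667)·(0.1667) + (-1.8333)·(-1.8333) + (-3.8333)·(-3.8333) + (3.1667)·(3.1667) + (2.1667)·(2.1667) + (0.1667)·(0.1667)) / 5 = 32.8333/5 = 6.5667
  Sample standard deviations s_i = √(s[i,i]):
  s(X_1) = √(7.3667) = 2.7142
  s(X_2) = √(6.5667) = 2.5626

Step 3 — r_{ij} = s_{ij} / (s_i · s_j):
  r[X_1,X_1] = 1 (diagonal).
  r[X_1,X_2] = -1.9667 / (2.7142 · 2.5626) = -1.9667 / 6.9552 = -0.2828
  r[X_2,X_2] = 1 (diagonal).

R is symmetric with unit diagonal. Assembling:

R = [[1, -0.2828],
 [-0.2828, 1]]


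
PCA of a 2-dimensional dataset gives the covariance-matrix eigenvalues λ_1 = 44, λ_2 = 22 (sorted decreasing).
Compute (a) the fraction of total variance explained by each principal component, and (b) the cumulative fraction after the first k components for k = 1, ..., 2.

Step 1 — total variance = trace(Sigma) = Σ λ_i = 44 + 22 = 66.

Step 2 — fraction explained by component i = λ_i / Σ λ:
  PC1: 44/66 = 0.6667
  PC2: 22/66 = 0.3333

Step 3 — cumulative fraction after k components = (λ_1 + ... + λ_k) / Σ λ:
  k = 1: 44/66 = 0.6667
  k = 2: (44 + 22)/66 = 66/66 = 1

Summary (fraction, with percent):

explained: PC1 0.6667 (66.67%), PC2 0.3333 (33.33%);  cumulative: 0.6667, 1


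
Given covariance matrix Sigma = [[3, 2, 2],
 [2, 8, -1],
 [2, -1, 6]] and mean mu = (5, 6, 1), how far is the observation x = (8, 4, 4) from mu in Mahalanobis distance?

Step 1 — centre the observation: (x - mu) = (3, -2, 3).

Step 2 — invert Sigma (cofactor / det for 3×3, or solve directly):
  Sigma^{-1} = [[0.6104, -0.1818, -0.2338],
 [-0.1818, 0.1818, 0.0909],
 [-0.2338, 0.0909, 0.2597]].

Step 3 — form the quadratic (x - mu)^T · Sigma^{-1} · (x - mu):
  Sigma^{-1} · (x - mu) = (1.4935, -0.6364, -0.1039).
  (x - mu)^T · [Sigma^{-1} · (x - mu)] = (3)·(1.4935) + (-2)·(-0.6364) + (3)·(-0.1039) = 5.4416.

Step 4 — take square root: d = √(5.4416) ≈ 2.3327.

d(x, mu) = √(5.4416) ≈ 2.3327


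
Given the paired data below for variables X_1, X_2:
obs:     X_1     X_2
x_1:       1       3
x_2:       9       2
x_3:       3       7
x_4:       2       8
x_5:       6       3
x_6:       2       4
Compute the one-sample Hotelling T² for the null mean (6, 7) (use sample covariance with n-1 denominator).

Step 1 — sample mean vector:
  mean(X_1) = (1 + 9 + 3 + 2 + 6 + 2) / 6 = 23/6 = 3.8333
  mean(X_2) = (3 + 2 + 7 + 8 + 3 + 4) / 6 = 27/6 = 4.5
  x̄ = (3.8333, 4.5),  deviation x̄ - mu_0 = (3.8333, 4.5) - (6, 7) = (-2.1667, -2.5).

Step 2 — sample covariance matrix, S[i,j] = (1/(n-1)) · Σ_k (x_{k,i} - mean_i) · (x_{k,j} - mean_j), divisor n-1 = 5:
  S[X_1,X_1] = ((-2.8333)·(-2.8333) + (5.1667)·(5.1667) + (-0.8333)·(-0.8333) + (-1.8333)·(-1.8333) + (2.1667)·(2.1667) + (-1.8333)·(-1.8333)) / 5 = 46.8333/5 = 9.3667
  S[X_1,X_2] = ((-2.8333)·(-1.5) + (5.1667)·(-2.5) + (-0.8333)·(2.5) + (-1.8333)·(3.5) + (2.1667)·(-1.5) + (-1.8333)·(-0.5)) / 5 = -19.5/5 = -3.9
  S[X_2,X_2] = ((-1.5)·(-1.5) + (-2.5)·(-2.5) + (2.5)·(2.5) + (3.5)·(3.5) + (-1.5)·(-1.5) + (-0.5)·(-0.5)) / 5 = 29.5/5 = 5.9
  S = [[9.3667, -3.9],
 [-3.9, 5.9]].

Step 3 — invert S. det(S) = 9.3667·5.9 - (-3.9)² = 40.0533.
  S^{-1} = (1/det) · [[d, -b], [-b, a]] = [[0.1473, 0.0974],
 [0.0974, 0.2339]].

Step 4 — quadratic form (x̄ - mu_0)^T · S^{-1} · (x̄ - mu_0):
  S^{-1} · (x̄ - mu_0) = (-0.5626, -0.7956),
  (x̄ - mu_0)^T · [...] = (-2.1667)·(-0.5626) + (-2.5)·(-0.7956) = 3.2079.

Step 5 — scale by n: T² = 6 · 3.2079 = 19.2477.

T² ≈ 19.2477


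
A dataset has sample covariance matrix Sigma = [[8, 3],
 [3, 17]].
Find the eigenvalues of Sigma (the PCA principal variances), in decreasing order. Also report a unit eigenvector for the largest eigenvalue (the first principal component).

Step 1 — characteristic polynomial of 2×2 Sigma:
  det(Sigma - λI) = λ² - trace · λ + det = 0.
  trace = 8 + 17 = 25, det = 8·17 - (3)² = 127.
Step 2 — discriminant:
  Δ = trace² - 4·det = 625 - 508 = 117.
Step 3 — eigenvalues:
  λ = (trace ± √Δ)/2 = (25 ± 10.8167)/2,
  λ_1 = 17.9083,  λ_2 = 7.0917.

Step 4 — unit eigenvector for λ_1: solve (Sigma - λ_1 I)v = 0. First row:
  (8 - 17.9083)·v_x + (3)·v_y = 0, i.e. (-9.9083)·v_x + (3)·v_y = 0,
  so v ∝ (b, λ_1 - a) = (3, 9.9083) = u.
  ||u|| = √((3)² + (9.9083)²) = √(107.1749) ≈ 10.3525,
  v_1 = u/||u|| ≈ (0.2898, 0.9571) (||v_1|| = 1).

λ_1 = 17.9083,  λ_2 = 7.0917;  v_1 ≈ (0.2898, 0.9571)


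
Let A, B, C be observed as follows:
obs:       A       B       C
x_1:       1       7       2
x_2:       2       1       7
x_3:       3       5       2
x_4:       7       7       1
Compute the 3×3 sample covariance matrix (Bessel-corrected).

Step 1 — column means:
  mean(A) = (1 + 2 + 3 + 7) / 4 = 13/4 = 3.25
  mean(B) = (7 + 1 + 5 + 7) / 4 = 20/4 = 5
  mean(C) = (2 + 7 + 2 + 1) / 4 = 12/4 = 3

Step 2 — sample covariance S[i,j] = (1/(n-1)) · Σ_k (x_{k,i} - mean_i) · (x_{k,j} - mean_j), with n-1 = 3.
  S[A,A] = ((-2.25)·(-2.25) + (-1.25)·(-1.25) + (-0.25)·(-0.25) + (3.75)·(3.75)) / 3 = 20.75/3 = 6.9167
  S[A,B] = ((-2.25)·(2) + (-1.25)·(-4) + (-0.25)·(0) + (3.75)·(2)) / 3 = 8/3 = 2.6667
  S[A,C] = ((-2.25)·(-1) + (-1.25)·(4) + (-0.25)·(-1) + (3.75)·(-2)) / 3 = -10/3 = -3.3333
  S[B,B] = ((2)·(2) + (-4)·(-4) + (0)·(0) + (2)·(2)) / 3 = 24/3 = 8
  S[B,C] = ((2)·(-1) + (-4)·(4) + (0)·(-1) + (2)·(-2)) / 3 = -22/3 = -7.3333
  S[C,C] = ((-1)·(-1) + (4)·(4) + (-1)·(-1) + (-2)·(-2)) / 3 = 22/3 = 7.3333

S is symmetric (S[j,i] = S[i,j]). Assembling:

S = [[6.9167, 2.6667, -3.3333],
 [2.6667, 8, -7.3333],
 [-3.3333, -7.3333, 7.3333]]


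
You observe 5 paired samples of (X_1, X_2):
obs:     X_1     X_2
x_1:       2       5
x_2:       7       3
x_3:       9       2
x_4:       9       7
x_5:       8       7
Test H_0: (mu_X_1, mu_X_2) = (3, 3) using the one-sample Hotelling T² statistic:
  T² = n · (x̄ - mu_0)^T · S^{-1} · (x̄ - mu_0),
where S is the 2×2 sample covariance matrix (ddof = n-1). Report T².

Step 1 — sample mean vector:
  mean(X_1) = (2 + 7 + 9 + 9 + 8) / 5 = 35/5 = 7
  mean(X_2) = (5 + 3 + 2 + 7 + 7) / 5 = 24/5 = 4.8
  x̄ = (7, 4.8),  deviation x̄ - mu_0 = (7, 4.8) - (3, 3) = (4, 1.8).

Step 2 — sample covariance matrix, S[i,j] = (1/(n-1)) · Σ_k (x_{k,i} - mean_i) · (x_{k,j} - mean_j), divisor n-1 = 4:
  S[X_1,X_1] = ((-5)·(-5) + (0)·(0) + (2)·(2) + (2)·(2) + (1)·(1)) / 4 = 34/4 = 8.5
  S[X_1,X_2] = ((-5)·(0.2) + (0)·(-1.8) + (2)·(-2.8) + (2)·(2.2) + (1)·(2.2)) / 4 = 0/4 = 0
  S[X_2,X_2] = ((0.2)·(0.2) + (-1.8)·(-1.8) + (-2.8)·(-2.8) + (2.2)·(2.2) + (2.2)·(2.2)) / 4 = 20.8/4 = 5.2
  S = [[8.5, 0],
 [0, 5.2]].

Step 3 — invert S. det(S) = 8.5·5.2 - (0)² = 44.2.
  S^{-1} = (1/det) · [[d, -b], [-b, a]] = [[0.1176, 0],
 [0, 0.1923]].

Step 4 — quadratic form (x̄ - mu_0)^T · S^{-1} · (x̄ - mu_0):
  S^{-1} · (x̄ - mu_0) = (0.4706, 0.3462),
  (x̄ - mu_0)^T · [...] = (4)·(0.4706) + (1.8)·(0.3462) = 2.5054.

Step 5 — scale by n: T² = 5 · 2.5054 = 12.5271.

T² ≈ 12.5271


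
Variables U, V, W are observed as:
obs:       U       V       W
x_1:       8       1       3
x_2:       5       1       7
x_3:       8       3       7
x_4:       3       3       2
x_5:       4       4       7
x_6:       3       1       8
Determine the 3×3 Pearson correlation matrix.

Step 1 — column means:
  mean(U) = (8 + 5 + 8 + 3 + 4 + 3) / 6 = 31/6 = 5.1667
  mean(V) = (1 + 1 + 3 + 3 + 4 + 1) / 6 = 13/6 = 2.1667
  mean(W) = (3 + 7 + 7 + 2 + 7 + 8) / 6 = 34/6 = 5.6667

Step 2 — sample variances and covariances s[i,j] = (1/(n-1)) · Σ_k (x_{k,i} - mean_i) · (x_{k,j} - mean_j), with n-1 = 5:
  s[U,U] = ((2.8333)·(2.8333) + (-0.1667)·(-0.1667) + (2.8333)·(2.8333) + (-2.1667)·(-2.1667) + (-1.1667)·(-1.1667) + (-2.1667)·(-2.1667)) / 5 = 26.8333/5 = 5.3667
  s[U,V] = ((2.8333)·(-1.1667) + (-0.1667)·(-1.1667) + (2.8333)·(0.8333) + (-2.1667)·(0.8333) + (-1.1667)·(1.8333) + (-2.1667)·(-1.1667)) / 5 = -2.1667/5 = -0.4333
  s[U,W] = ((2.8333)·(-2.6667) + (-0.1667)·(1.3333) + (2.8333)·(1.3333) + (-2.1667)·(-3.6667) + (-1.1667)·(1.3333) + (-2.1667)·(2.3333)) / 5 = -2.6667/5 = -0.5333
  s[V,V] = ((-1.1667)·(-1.1667) + (-1.1667)·(-1.1667) + (0.8333)·(0.8333) + (0.8333)·(0.8333) + (1.8333)·(1.8333) + (-1.1667)·(-1.1667)) / 5 = 8.8333/5 = 1.7667
  s[V,W] = ((-1.1667)·(-2.6667) + (-1.1667)·(1.3333) + (0.8333)·(1.3333) + (0.8333)·(-3.6667) + (1.8333)·(1.3333) + (-1.1667)·(2.3333)) / 5 = -0.6667/5 = -0.1333
  s[W,W] = ((-2.6667)·(-2.6667) + (1.3333)·(1.3333) + (1.3333)·(1.3333) + (-3.6667)·(-3.6667) + (1.3333)·(1.3333) + (2.3333)·(2.3333)) / 5 = 31.3333/5 = 6.2667
  Sample standard deviations s_i = √(s[i,i]):
  s(U) = √(5.3667) = 2.3166
  s(V) = √(1.7667) = 1.3292
  s(W) = √(6.2667) = 2.5033

Step 3 — r_{ij} = s_{ij} / (s_i · s_j):
  r[U,U] = 1 (diagonal).
  r[U,V] = -0.4333 / (2.3166 · 1.3292) = -0.4333 / 3.0791 = -0.1407
  r[U,W] = -0.5333 / (2.3166 · 2.5033) = -0.5333 / 5.7992 = -0.092
  r[V,V] = 1 (diagonal).
  r[V,W] = -0.1333 / (1.3292 · 2.5033) = -0.1333 / 3.3273 = -0.0401
  r[W,W] = 1 (diagonal).

R is symmetric with unit diagonal. Assembling:

R = [[1, -0.1407, -0.092],
 [-0.1407, 1, -0.0401],
 [-0.092, -0.0401, 1]]


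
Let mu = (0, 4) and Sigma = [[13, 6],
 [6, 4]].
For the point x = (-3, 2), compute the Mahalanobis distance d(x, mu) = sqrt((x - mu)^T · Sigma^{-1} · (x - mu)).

Step 1 — centre the observation: (x - mu) = (-3, -2).

Step 2 — invert Sigma. det(Sigma) = 13·4 - (6)² = 16.
  Sigma^{-1} = (1/det) · [[d, -b], [-b, a]] = [[0.25, -0.375],
 [-0.375, 0.8125]].

Step 3 — form the quadratic (x - mu)^T · Sigma^{-1} · (x - mu):
  Sigma^{-1} · (x - mu) = (0, -0.5).
  (x - mu)^T · [Sigma^{-1} · (x - mu)] = (-3)·(0) + (-2)·(-0.5) = 1.

Step 4 — take square root: d = √(1) ≈ 1.

d(x, mu) = √(1) ≈ 1


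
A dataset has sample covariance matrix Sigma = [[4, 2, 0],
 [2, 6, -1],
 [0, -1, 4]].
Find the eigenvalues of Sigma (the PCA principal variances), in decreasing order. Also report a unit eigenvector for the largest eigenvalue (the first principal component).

Step 1 — characteristic polynomial p(λ) = det(λI - Sigma) = λ³ - tr·λ² + c_1·λ - det, where tr = trace, c_1 = sum of the principal 2×2 minors, det = det(Sigma):
  tr = 4 + 6 + 4 = 14,
  c_1 = (4·6 - (2)²) + (4·4 - (0)²) + (6·4 - (-1)²) = 20 + 16 + 23 = 59,
  det = 4·(6·4 - (-1)²) - (2)·((2)·4 - (-1)·(0)) + (0)·((2)·(-1) - 6·(0)) = 4·(23) - (2)·(8) + (0)·(-2) = 76.
  So p(λ) = λ³ - 14λ² + 59λ - 76.
Step 2 — look for an integer root (rational root theorem: any rational root is an integer divisor of 76). Testing λ = 4:
  p(4) = 64 - 224 + 236 - 76 = 0  ✓
  Dividing out (λ - 4): p(λ) = (λ - 4)(λ² - 10λ + 19).
Step 3 — remaining eigenvalues from the quadratic λ² - 10λ + 19 = 0:
  Δ = 10² - 4·19 = 100 - 76 = 24,  λ = (10 ± √24)/2 = (10 ± 4.899)/2 ≈ 7.4495 or 2.5505.
  Sorted: λ_1 = 7.4495,  λ_2 = 4,  λ_3 = 2.5505  (check: sum = 14 = tr ✓).

Step 4 — unit eigenvector for λ_1 ≈ 7.4495: v spans the null space of (Sigma - λ_1 I), whose rows are
  r_1 = (-3.4495, 2, 0),  r_2 = (2, -1.4495, -1),  r_3 = (0, -1, -3.4495).
  v is orthogonal to every row, so take v ∝ r_1 × r_2 = ((2)·(-1) - (0)·(-1.4495), (0)·(2) - (-3.4495)·(-1), (-3.4495)·(-1.4495) - (2)·(2)) ≈ (-2, -3.4495, 1).
  Rescale (multiply by -1 so the first nonzero entry is positive): u = (2, 3.4495, -1).
  ||u|| = √((2)² + (3.4495)² + (-1)²) = √(16.899) ≈ 4.1108,  v_1 = u/||u|| ≈ (0.4865, 0.8391, -0.2433) (||v_1|| = 1).

λ_1 = 7.4495,  λ_2 = 4,  λ_3 = 2.5505;  v_1 ≈ (0.4865, 0.8391, -0.2433)


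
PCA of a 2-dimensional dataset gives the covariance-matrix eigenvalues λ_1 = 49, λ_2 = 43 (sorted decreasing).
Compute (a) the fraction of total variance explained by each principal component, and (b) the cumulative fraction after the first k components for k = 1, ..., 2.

Step 1 — total variance = trace(Sigma) = Σ λ_i = 49 + 43 = 92.

Step 2 — fraction explained by component i = λ_i / Σ λ:
  PC1: 49/92 = 0.5326
  PC2: 43/92 = 0.4674

Step 3 — cumulative fraction after k components = (λ_1 + ... + λ_k) / Σ λ:
  k = 1: 49/92 = 0.5326
  k = 2: (49 + 43)/92 = 92/92 = 1

Summary (fraction, with percent):

explained: PC1 0.5326 (53.26%), PC2 0.4674 (46.74%);  cumulative: 0.5326, 1


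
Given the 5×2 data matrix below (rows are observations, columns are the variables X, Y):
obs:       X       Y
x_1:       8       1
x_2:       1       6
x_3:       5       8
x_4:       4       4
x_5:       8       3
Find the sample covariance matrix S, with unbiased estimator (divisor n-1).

Step 1 — column means:
  mean(X) = (8 + 1 + 5 + 4 + 8) / 5 = 26/5 = 5.2
  mean(Y) = (1 + 6 + 8 + 4 + 3) / 5 = 22/5 = 4.4

Step 2 — sample covariance S[i,j] = (1/(n-1)) · Σ_k (x_{k,i} - mean_i) · (x_{k,j} - mean_j), with n-1 = 4.
  S[X,X] = ((2.8)·(2.8) + (-4.2)·(-4.2) + (-0.2)·(-0.2) + (-1.2)·(-1.2) + (2.8)·(2.8)) / 4 = 34.8/4 = 8.7
  S[X,Y] = ((2.8)·(-3.4) + (-4.2)·(1.6) + (-0.2)·(3.6) + (-1.2)·(-0.4) + (2.8)·(-1.4)) / 4 = -20.4/4 = -5.1
  S[Y,Y] = ((-3.4)·(-3.4) + (1.6)·(1.6) + (3.6)·(3.6) + (-0.4)·(-0.4) + (-1.4)·(-1.4)) / 4 = 29.2/4 = 7.3

S is symmetric (S[j,i] = S[i,j]). Assembling:

S = [[8.7, -5.1],
 [-5.1, 7.3]]


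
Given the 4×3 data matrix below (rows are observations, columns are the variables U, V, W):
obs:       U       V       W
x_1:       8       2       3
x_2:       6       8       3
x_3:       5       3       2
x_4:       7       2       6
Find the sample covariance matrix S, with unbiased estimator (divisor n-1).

Step 1 — column means:
  mean(U) = (8 + 6 + 5 + 7) / 4 = 26/4 = 6.5
  mean(V) = (2 + 8 + 3 + 2) / 4 = 15/4 = 3.75
  mean(W) = (3 + 3 + 2 + 6) / 4 = 14/4 = 3.5

Step 2 — sample covariance S[i,j] = (1/(n-1)) · Σ_k (x_{k,i} - mean_i) · (x_{k,j} - mean_j), with n-1 = 3.
  S[U,U] = ((1.5)·(1.5) + (-0.5)·(-0.5) + (-1.5)·(-1.5) + (0.5)·(0.5)) / 3 = 5/3 = 1.6667
  S[U,V] = ((1.5)·(-1.75) + (-0.5)·(4.25) + (-1.5)·(-0.75) + (0.5)·(-1.75)) / 3 = -4.5/3 = -1.5
  S[U,W] = ((1.5)·(-0.5) + (-0.5)·(-0.5) + (-1.5)·(-1.5) + (0.5)·(2.5)) / 3 = 3/3 = 1
  S[V,V] = ((-1.75)·(-1.75) + (4.25)·(4.25) + (-0.75)·(-0.75) + (-1.75)·(-1.75)) / 3 = 24.75/3 = 8.25
  S[V,W] = ((-1.75)·(-0.5) + (4.25)·(-0.5) + (-0.75)·(-1.5) + (-1.75)·(2.5)) / 3 = -4.5/3 = -1.5
  S[W,W] = ((-0.5)·(-0.5) + (-0.5)·(-0.5) + (-1.5)·(-1.5) + (2.5)·(2.5)) / 3 = 9/3 = 3

S is symmetric (S[j,i] = S[i,j]). Assembling:

S = [[1.6667, -1.5, 1],
 [-1.5, 8.25, -1.5],
 [1, -1.5, 3]]


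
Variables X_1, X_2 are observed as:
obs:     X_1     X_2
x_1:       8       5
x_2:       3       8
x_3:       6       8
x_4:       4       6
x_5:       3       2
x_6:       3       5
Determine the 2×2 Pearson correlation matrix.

Step 1 — column means:
  mean(X_1) = (8 + 3 + 6 + 4 + 3 + 3) / 6 = 27/6 = 4.5
  mean(X_2) = (5 + 8 + 8 + 6 + 2 + 5) / 6 = 34/6 = 5.6667

Step 2 — sample variances and covariances s[i,j] = (1/(n-1)) · Σ_k (x_{k,i} - mean_i) · (x_{k,j} - mean_j), with n-1 = 5:
  s[X_1,X_1] = ((3.5)·(3.5) + (-1.5)·(-1.5) + (1.5)·(1.5) + (-0.5)·(-0.5) + (-1.5)·(-1.5) + (-1.5)·(-1.5)) / 5 = 21.5/5 = 4.3
  s[X_1,X_2] = ((3.5)·(-0.6667) + (-1.5)·(2.3333) + (1.5)·(2.3333) + (-0.5)·(0.3333) + (-1.5)·(-3.6667) + (-1.5)·(-0.6667)) / 5 = 4/5 = 0.8
  s[X_2,X_2] = ((-0.6667)·(-0.6667) + (2.3333)·(2.3333) + (2.3333)·(2.3333) + (0.3333)·(0.3333) + (-3.6667)·(-3.6667) + (-0.6667)·(-0.6667)) / 5 = 25.3333/5 = 5.0667
  Sample standard deviations s_i = √(s[i,i]):
  s(X_1) = √(4.3) = 2.0736
  s(X_2) = √(5.0667) = 2.2509

Step 3 — r_{ij} = s_{ij} / (s_i · s_j):
  r[X_1,X_1] = 1 (diagonal).
  r[X_1,X_2] = 0.8 / (2.0736 · 2.2509) = 0.8 / 4.6676 = 0.1714
  r[X_2,X_2] = 1 (diagonal).

R is symmetric with unit diagonal. Assembling:

R = [[1, 0.1714],
 [0.1714, 1]]


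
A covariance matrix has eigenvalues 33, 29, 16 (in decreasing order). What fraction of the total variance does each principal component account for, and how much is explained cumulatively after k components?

Step 1 — total variance = trace(Sigma) = Σ λ_i = 33 + 29 + 16 = 78.

Step 2 — fraction explained by component i = λ_i / Σ λ:
  PC1: 33/78 = 0.4231
  PC2: 29/78 = 0.3718
  PC3: 16/78 = 0.2051

Step 3 — cumulative fraction after k components = (λ_1 + ... + λ_k) / Σ λ:
  k = 1: 33/78 = 0.4231
  k = 2: (33 + 29)/78 = 62/78 = 0.7949
  k = 3: (33 + 29 + 16)/78 = 78/78 = 1

Summary (fraction, with percent):

explained: PC1 0.4231 (42.31%), PC2 0.3718 (37.18%), PC3 0.2051 (20.51%);  cumulative: 0.4231, 0.7949, 1


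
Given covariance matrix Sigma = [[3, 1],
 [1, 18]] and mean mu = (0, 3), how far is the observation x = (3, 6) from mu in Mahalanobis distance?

Step 1 — centre the observation: (x - mu) = (3, 3).

Step 2 — invert Sigma. det(Sigma) = 3·18 - (1)² = 53.
  Sigma^{-1} = (1/det) · [[d, -b], [-b, a]] = [[0.3396, -0.0189],
 [-0.0189, 0.0566]].

Step 3 — form the quadratic (x - mu)^T · Sigma^{-1} · (x - mu):
  Sigma^{-1} · (x - mu) = (0.9623, 0.1132).
  (x - mu)^T · [Sigma^{-1} · (x - mu)] = (3)·(0.9623) + (3)·(0.1132) = 3.2264.

Step 4 — take square root: d = √(3.2264) ≈ 1.7962.

d(x, mu) = √(3.2264) ≈ 1.7962


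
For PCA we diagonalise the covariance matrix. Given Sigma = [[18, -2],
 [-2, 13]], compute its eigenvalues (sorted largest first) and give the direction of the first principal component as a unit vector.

Step 1 — characteristic polynomial of 2×2 Sigma:
  det(Sigma - λI) = λ² - trace · λ + det = 0.
  trace = 18 + 13 = 31, det = 18·13 - (-2)² = 230.
Step 2 — discriminant:
  Δ = trace² - 4·det = 961 - 920 = 41.
Step 3 — eigenvalues:
  λ = (trace ± √Δ)/2 = (31 ± 6.4031)/2,
  λ_1 = 18.7016,  λ_2 = 12.2984.

Step 4 — unit eigenvector for λ_1: solve (Sigma - λ_1 I)v = 0. First row:
  (18 - 18.7016)·v_x + (-2)·v_y = 0, i.e. (-0.7016)·v_x + (-2)·v_y = 0,
  so v ∝ (b, λ_1 - a) = (-2, 0.7016); multiply by -1 so the first entry is positive: u = (2, -0.7016).
  ||u|| = √((2)² + (-0.7016)²) = √(4.4922) ≈ 2.1195,
  v_1 = u/||u|| ≈ (0.9436, -0.331) (||v_1|| = 1).

λ_1 = 18.7016,  λ_2 = 12.2984;  v_1 ≈ (0.9436, -0.331)


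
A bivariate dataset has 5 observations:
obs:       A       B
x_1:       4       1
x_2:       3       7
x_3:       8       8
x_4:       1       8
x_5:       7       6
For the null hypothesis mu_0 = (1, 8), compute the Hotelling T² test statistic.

Step 1 — sample mean vector:
  mean(A) = (4 + 3 + 8 + 1 + 7) / 5 = 23/5 = 4.6
  mean(B) = (1 + 7 + 8 + 8 + 6) / 5 = 30/5 = 6
  x̄ = (4.6, 6),  deviation x̄ - mu_0 = (4.6, 6) - (1, 8) = (3.6, -2).

Step 2 — sample covariance matrix, S[i,j] = (1/(n-1)) · Σ_k (x_{k,i} - mean_i) · (x_{k,j} - mean_j), divisor n-1 = 4:
  S[A,A] = ((-0.6)·(-0.6) + (-1.6)·(-1.6) + (3.4)·(3.4) + (-3.6)·(-3.6) + (2.4)·(2.4)) / 4 = 33.2/4 = 8.3
  S[A,B] = ((-0.6)·(-5) + (-1.6)·(1) + (3.4)·(2) + (-3.6)·(2) + (2.4)·(0)) / 4 = 1/4 = 0.25
  S[B,B] = ((-5)·(-5) + (1)·(1) + (2)·(2) + (2)·(2) + (0)·(0)) / 4 = 34/4 = 8.5
  S = [[8.3, 0.25],
 [0.25, 8.5]].

Step 3 — invert S. det(S) = 8.3·8.5 - (0.25)² = 70.4875.
  S^{-1} = (1/det) · [[d, -b], [-b, a]] = [[0.1206, -0.0035],
 [-0.0035, 0.1178]].

Step 4 — quadratic form (x̄ - mu_0)^T · S^{-1} · (x̄ - mu_0):
  S^{-1} · (x̄ - mu_0) = (0.4412, -0.2483),
  (x̄ - mu_0)^T · [...] = (3.6)·(0.4412) + (-2)·(-0.2483) = 2.0849.

Step 5 — scale by n: T² = 5 · 2.0849 = 10.4245.

T² ≈ 10.4245


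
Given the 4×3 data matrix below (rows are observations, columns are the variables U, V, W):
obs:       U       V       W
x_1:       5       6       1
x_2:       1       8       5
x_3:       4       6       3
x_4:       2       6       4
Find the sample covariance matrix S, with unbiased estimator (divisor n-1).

Step 1 — column means:
  mean(U) = (5 + 1 + 4 + 2) / 4 = 12/4 = 3
  mean(V) = (6 + 8 + 6 + 6) / 4 = 26/4 = 6.5
  mean(W) = (1 + 5 + 3 + 4) / 4 = 13/4 = 3.25

Step 2 — sample covariance S[i,j] = (1/(n-1)) · Σ_k (x_{k,i} - mean_i) · (x_{k,j} - mean_j), with n-1 = 3.
  S[U,U] = ((2)·(2) + (-2)·(-2) + (1)·(1) + (-1)·(-1)) / 3 = 10/3 = 3.3333
  S[U,V] = ((2)·(-0.5) + (-2)·(1.5) + (1)·(-0.5) + (-1)·(-0.5)) / 3 = -4/3 = -1.3333
  S[U,W] = ((2)·(-2.25) + (-2)·(1.75) + (1)·(-0.25) + (-1)·(0.75)) / 3 = -9/3 = -3
  S[V,V] = ((-0.5)·(-0.5) + (1.5)·(1.5) + (-0.5)·(-0.5) + (-0.5)·(-0.5)) / 3 = 3/3 = 1
  S[V,W] = ((-0.5)·(-2.25) + (1.5)·(1.75) + (-0.5)·(-0.25) + (-0.5)·(0.75)) / 3 = 3.5/3 = 1.1667
  S[W,W] = ((-2.25)·(-2.25) + (1.75)·(1.75) + (-0.25)·(-0.25) + (0.75)·(0.75)) / 3 = 8.75/3 = 2.9167

S is symmetric (S[j,i] = S[i,j]). Assembling:

S = [[3.3333, -1.3333, -3],
 [-1.3333, 1, 1.1667],
 [-3, 1.1667, 2.9167]]


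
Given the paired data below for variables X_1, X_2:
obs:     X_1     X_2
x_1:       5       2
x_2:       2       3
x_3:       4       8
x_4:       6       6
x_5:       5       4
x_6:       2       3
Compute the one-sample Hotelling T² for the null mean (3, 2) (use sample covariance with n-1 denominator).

Step 1 — sample mean vector:
  mean(X_1) = (5 + 2 + 4 + 6 + 5 + 2) / 6 = 24/6 = 4
  mean(X_2) = (2 + 3 + 8 + 6 + 4 + 3) / 6 = 26/6 = 4.3333
  x̄ = (4, 4.3333),  deviation x̄ - mu_0 = (4, 4.3333) - (3, 2) = (1, 2.3333).

Step 2 — sample covariance matrix, S[i,j] = (1/(n-1)) · Σ_k (x_{k,i} - mean_i) · (x_{k,j} - mean_j), divisor n-1 = 5:
  S[X_1,X_1] = ((1)·(1) + (-2)·(-2) + (0)·(0) + (2)·(2) + (1)·(1) + (-2)·(-2)) / 5 = 14/5 = 2.8
  S[X_1,X_2] = ((1)·(-2.3333) + (-2)·(-1.3333) + (0)·(3.6667) + (2)·(1.6667) + (1)·(-0.3333) + (-2)·(-1.3333)) / 5 = 6/5 = 1.2
  S[X_2,X_2] = ((-2.3333)·(-2.3333) + (-1.3333)·(-1.3333) + (3.6667)·(3.6667) + (1.6667)·(1.6667) + (-0.3333)·(-0.3333) + (-1.3333)·(-1.3333)) / 5 = 25.3333/5 = 5.0667
  S = [[2.8, 1.2],
 [1.2, 5.0667]].

Step 3 — invert S. det(S) = 2.8·5.0667 - (1.2)² = 12.7467.
  S^{-1} = (1/det) · [[d, -b], [-b, a]] = [[0.3975, -0.0941],
 [-0.0941, 0.2197]].

Step 4 — quadratic form (x̄ - mu_0)^T · S^{-1} · (x̄ - mu_0):
  S^{-1} · (x̄ - mu_0) = (0.1778, 0.4184),
  (x̄ - mu_0)^T · [...] = (1)·(0.1778) + (2.3333)·(0.4184) = 1.1541.

Step 5 — scale by n: T² = 6 · 1.1541 = 6.9247.

T² ≈ 6.9247
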